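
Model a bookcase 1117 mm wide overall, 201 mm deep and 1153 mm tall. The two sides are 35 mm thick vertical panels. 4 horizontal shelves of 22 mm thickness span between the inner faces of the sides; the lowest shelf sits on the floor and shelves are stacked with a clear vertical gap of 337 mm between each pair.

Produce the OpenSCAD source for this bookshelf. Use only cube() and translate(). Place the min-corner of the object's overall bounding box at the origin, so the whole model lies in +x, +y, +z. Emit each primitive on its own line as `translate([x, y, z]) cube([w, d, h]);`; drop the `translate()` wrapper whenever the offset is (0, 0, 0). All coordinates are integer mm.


cube([35, 201, 1153]);
translate([1082, 0, 0]) cube([35, 201, 1153]);
translate([35, 0, 0]) cube([1047, 201, 22]);
translate([35, 0, 359]) cube([1047, 201, 22]);
translate([35, 0, 718]) cube([1047, 201, 22]);
translate([35, 0, 1077]) cube([1047, 201, 22]);


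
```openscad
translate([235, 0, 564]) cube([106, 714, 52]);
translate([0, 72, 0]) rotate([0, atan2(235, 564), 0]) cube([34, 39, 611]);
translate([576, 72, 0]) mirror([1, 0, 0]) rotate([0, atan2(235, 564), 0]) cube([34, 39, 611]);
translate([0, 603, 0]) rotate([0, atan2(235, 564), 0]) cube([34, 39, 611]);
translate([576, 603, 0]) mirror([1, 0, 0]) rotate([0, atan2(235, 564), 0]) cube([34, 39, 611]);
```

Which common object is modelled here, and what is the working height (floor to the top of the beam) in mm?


A sawhorse. The overall height is 616 mm.

A beam across two mirrored pairs of raked legs — a sawhorse. The beam's underside is at z = 564 (matching the legs' vertical rise in atan2(235, 564)) and the beam is 52 mm tall, so its top is at 564 + 52 = 616 mm. The raked legs top out at the beam's underside, so that is the highest point.


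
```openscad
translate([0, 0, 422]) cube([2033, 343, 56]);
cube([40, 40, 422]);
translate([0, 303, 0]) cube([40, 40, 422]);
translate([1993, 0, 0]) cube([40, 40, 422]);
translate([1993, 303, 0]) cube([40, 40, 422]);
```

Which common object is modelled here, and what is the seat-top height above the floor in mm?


A bench. The seat-top height is 478 mm.

A long slab on four corner posts — a bench. The slab sits at z = 422 with thickness 56, so the top is 422 + 56 = 478 mm.


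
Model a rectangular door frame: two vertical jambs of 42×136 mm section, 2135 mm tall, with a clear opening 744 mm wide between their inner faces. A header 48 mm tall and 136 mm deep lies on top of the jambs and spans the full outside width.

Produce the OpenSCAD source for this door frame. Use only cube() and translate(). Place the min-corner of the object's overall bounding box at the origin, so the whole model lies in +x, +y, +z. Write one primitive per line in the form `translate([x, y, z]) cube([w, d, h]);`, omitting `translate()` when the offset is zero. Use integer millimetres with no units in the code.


cube([42, 136, 2135]);
translate([786, 0, 0]) cube([42, 136, 2135]);
translate([0, 0, 2135]) cube([828, 136, 48]);


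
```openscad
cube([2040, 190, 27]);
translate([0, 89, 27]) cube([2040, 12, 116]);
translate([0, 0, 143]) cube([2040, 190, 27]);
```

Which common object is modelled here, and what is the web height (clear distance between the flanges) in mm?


An I-beam. The web height is 116 mm.

Two wide flanges with a thin centred web — an I-beam. Overall 170 mm minus two 27 mm flanges gives a web of 170 − 2·27 = 116 mm.


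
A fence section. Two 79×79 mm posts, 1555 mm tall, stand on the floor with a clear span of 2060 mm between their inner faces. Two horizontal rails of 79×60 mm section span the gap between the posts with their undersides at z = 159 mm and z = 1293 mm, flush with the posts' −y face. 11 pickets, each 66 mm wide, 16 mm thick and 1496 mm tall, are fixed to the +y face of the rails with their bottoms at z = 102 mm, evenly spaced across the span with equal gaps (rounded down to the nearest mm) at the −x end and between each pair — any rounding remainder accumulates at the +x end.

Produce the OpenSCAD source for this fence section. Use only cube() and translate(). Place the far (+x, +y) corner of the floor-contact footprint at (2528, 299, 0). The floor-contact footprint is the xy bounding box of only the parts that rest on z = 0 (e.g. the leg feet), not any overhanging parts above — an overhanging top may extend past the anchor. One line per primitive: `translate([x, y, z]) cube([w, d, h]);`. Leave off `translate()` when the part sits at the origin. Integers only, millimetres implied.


translate([310, 220, 0]) cube([79, 79, 1555]);
translate([2449, 220, 0]) cube([79, 79, 1555]);
translate([389, 220, 159]) cube([2060, 79, 60]);
translate([389, 220, 1293]) cube([2060, 79, 60]);
translate([500, 299, 102]) cube([66, 16, 1496]);
translate([677, 299, 102]) cube([66, 16, 1496]);
translate([854, 299, 102]) cube([66, 16, 1496]);
translate([1031, 299, 102]) cube([66, 16, 1496]);
translate([1208, 299, 102]) cube([66, 16, 1496]);
translate([1385, 299, 102]) cube([66, 16, 1496]);
translate([1562, 299, 102]) cube([66, 16, 1496]);
translate([1739, 299, 102]) cube([66, 16, 1496]);
translate([1916, 299, 102]) cube([66, 16, 1496]);
translate([2093, 299, 102]) cube([66, 16, 1496]);
translate([2270, 299, 102]) cube([66, 16, 1496]);


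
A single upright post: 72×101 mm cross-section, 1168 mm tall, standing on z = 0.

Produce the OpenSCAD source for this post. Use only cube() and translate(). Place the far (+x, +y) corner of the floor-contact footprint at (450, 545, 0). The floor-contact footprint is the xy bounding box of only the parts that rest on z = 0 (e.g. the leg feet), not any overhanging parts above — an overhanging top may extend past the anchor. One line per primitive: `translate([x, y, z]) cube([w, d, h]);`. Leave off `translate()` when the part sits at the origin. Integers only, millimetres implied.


translate([378, 444, 0]) cube([72, 101, 1168]);


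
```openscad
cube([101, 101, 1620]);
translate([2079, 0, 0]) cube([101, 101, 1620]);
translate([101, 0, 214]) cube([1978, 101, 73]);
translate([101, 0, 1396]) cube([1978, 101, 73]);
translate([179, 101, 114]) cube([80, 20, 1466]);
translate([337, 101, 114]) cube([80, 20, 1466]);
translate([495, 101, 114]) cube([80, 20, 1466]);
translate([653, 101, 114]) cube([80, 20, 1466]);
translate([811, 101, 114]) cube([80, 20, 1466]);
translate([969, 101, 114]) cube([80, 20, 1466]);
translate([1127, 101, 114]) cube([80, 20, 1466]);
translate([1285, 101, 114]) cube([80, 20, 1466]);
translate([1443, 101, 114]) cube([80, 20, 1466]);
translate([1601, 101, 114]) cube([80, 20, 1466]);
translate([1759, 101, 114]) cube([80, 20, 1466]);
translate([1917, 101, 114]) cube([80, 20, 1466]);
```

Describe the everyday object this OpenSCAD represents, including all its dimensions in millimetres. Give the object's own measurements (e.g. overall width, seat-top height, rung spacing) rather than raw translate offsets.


A fence section. Two 101×101 mm posts, 1620 mm tall, stand on the floor with a clear span of 1978 mm between their inner faces. Two horizontal rails of 101×73 mm section span the gap between the posts with their undersides at z = 214 mm and z = 1396 mm, flush with the posts' −y face. 12 pickets, each 80 mm wide, 20 mm thick and 1466 mm tall, are fixed to the +y face of the rails with their bottoms at z = 114 mm, spaced across the span with a 78 mm gap after the −x post and between neighbouring pickets, with 82 mm left before the +x post.


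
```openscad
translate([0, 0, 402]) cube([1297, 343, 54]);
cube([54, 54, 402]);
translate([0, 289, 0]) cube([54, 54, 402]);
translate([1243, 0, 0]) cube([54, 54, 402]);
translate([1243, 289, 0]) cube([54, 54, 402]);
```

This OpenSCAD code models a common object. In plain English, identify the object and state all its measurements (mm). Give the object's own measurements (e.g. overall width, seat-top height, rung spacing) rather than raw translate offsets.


A long wooden bench with a 1297 mm (x) × 343 mm (y) seat, 54 mm thick, its top surface 456 mm above the floor. Four 54 mm square legs at the seat corners, flush with the edges, run from z = 0 to the seat underside.


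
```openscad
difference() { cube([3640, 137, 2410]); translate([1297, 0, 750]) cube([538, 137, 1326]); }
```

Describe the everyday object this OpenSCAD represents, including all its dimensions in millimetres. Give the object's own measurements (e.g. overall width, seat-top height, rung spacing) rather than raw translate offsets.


A wall 3640 mm long (x), 137 mm thick (y), 2410 mm tall, with a rectangular window opening cut through it. The opening is 538 mm wide and 1326 mm tall; its sill is at z = 750 mm and its near (−x) edge is 1297 mm from the wall's −x end. The opening passes through the full wall thickness.


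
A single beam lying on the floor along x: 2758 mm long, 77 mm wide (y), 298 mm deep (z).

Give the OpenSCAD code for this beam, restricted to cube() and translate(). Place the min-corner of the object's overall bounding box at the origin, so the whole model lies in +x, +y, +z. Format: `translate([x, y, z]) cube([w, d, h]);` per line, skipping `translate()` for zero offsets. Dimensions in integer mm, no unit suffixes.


cube([2758, 77, 298]);


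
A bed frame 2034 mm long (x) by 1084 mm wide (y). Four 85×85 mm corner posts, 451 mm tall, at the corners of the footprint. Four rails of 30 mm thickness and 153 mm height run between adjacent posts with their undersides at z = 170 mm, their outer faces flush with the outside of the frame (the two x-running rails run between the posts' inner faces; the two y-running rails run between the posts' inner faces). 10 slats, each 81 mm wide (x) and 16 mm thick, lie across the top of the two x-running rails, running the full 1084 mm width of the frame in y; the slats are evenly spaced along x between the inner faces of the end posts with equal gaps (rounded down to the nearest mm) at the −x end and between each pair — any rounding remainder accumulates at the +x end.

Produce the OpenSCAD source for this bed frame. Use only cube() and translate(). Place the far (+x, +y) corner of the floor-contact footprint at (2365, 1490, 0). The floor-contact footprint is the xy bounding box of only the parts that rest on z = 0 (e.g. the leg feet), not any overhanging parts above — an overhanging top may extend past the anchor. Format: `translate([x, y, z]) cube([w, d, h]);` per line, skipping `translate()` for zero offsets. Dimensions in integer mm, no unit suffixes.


// slat z = rail_z + rail_h = 170 + 153 = 323
// slat gap = ⌊(1864 − 10·81) / 11⌋ = 95
translate([331, 406, 0]) cube([85, 85, 451]);
translate([331, 1405, 0]) cube([85, 85, 451]);
translate([2280, 406, 0]) cube([85, 85, 451]);
translate([2280, 1405, 0]) cube([85, 85, 451]);
translate([416, 406, 170]) cube([1864, 30, 153]);
translate([416, 1460, 170]) cube([1864, 30, 153]);
translate([331, 491, 170]) cube([30, 914, 153]);
translate([2335, 491, 170]) cube([30, 914, 153]);
translate([511, 406, 323]) cube([81, 1084, 16]);
translate([687, 406, 323]) cube([81, 1084, 16]);
translate([863, 406, 323]) cube([81, 1084, 16]);
translate([1039, 406, 323]) cube([81, 1084, 16]);
translate([1215, 406, 323]) cube([81, 1084, 16]);
translate([1391, 406, 323]) cube([81, 1084, 16]);
translate([1567, 406, 323]) cube([81, 1084, 16]);
translate([1743, 406, 323]) cube([81, 1084, 16]);
translate([1919, 406, 323]) cube([81, 1084, 16]);
translate([2095, 406, 323]) cube([81, 1084, 16]);


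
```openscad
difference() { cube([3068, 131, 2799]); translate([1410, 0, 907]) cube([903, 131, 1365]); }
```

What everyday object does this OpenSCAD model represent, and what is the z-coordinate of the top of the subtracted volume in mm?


A wall with a window opening. The window head height is 2272 mm.

A wall with a rectangular opening subtracted — a window. Sill at z = 907, opening 1365 mm tall, so the head is at 907 + 1365 = 2272 mm.


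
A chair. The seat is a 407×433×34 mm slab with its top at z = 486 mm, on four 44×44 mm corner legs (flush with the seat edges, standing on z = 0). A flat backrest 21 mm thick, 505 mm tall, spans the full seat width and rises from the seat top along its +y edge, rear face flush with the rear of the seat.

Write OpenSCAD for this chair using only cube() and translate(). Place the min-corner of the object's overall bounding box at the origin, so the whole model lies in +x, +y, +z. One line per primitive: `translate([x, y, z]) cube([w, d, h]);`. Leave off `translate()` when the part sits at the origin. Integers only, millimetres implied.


// leg_h = 486 - 34 = 452
translate([0, 0, 452]) cube([407, 433, 34]);
cube([44, 44, 452]);
translate([363, 0, 0]) cube([44, 44, 452]);
translate([0, 389, 0]) cube([44, 44, 452]);
translate([363, 389, 0]) cube([44, 44, 452]);
translate([0, 412, 486]) cube([407, 21, 505]);


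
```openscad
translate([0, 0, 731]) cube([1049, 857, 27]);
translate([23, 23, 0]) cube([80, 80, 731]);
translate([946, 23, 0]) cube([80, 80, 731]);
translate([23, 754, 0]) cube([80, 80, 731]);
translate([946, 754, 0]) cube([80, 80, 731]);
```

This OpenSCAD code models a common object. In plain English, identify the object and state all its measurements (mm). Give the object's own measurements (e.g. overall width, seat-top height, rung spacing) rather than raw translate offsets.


A table: top 1049 mm (x) × 857 mm (y), 27 mm thick, upper face at z = 758 mm, on four 80×80 mm square legs, each inset 23 mm from the nearest pair of top edges from z = 0 to the bottom of the top.


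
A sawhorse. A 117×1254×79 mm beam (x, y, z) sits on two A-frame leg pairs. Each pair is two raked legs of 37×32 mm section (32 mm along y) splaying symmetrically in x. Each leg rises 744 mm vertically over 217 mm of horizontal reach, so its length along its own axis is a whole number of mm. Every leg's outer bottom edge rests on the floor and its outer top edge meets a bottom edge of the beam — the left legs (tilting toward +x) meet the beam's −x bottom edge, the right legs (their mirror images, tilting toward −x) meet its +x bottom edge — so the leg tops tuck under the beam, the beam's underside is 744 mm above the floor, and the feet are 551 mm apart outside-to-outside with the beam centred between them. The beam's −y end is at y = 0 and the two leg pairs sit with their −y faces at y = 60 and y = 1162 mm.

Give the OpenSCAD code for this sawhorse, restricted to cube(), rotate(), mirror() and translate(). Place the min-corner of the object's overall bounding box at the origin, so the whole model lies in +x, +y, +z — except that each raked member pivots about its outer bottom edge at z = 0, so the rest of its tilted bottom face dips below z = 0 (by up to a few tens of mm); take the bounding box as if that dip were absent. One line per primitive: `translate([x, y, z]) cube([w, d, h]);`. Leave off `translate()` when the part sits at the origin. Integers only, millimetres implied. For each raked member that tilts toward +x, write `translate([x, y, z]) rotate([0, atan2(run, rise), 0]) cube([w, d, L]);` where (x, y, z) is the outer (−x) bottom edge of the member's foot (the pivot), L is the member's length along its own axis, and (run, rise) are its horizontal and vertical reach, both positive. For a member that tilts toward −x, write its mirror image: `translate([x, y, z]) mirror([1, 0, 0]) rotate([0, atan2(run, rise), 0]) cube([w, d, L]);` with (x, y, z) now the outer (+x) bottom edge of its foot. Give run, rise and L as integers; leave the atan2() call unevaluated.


translate([217, 0, 744]) cube([117, 1254, 79]);
translate([0, 60, 0]) rotate([0, atan2(217, 744), 0]) cube([37, 32, 775]);
translate([551, 60, 0]) mirror([1, 0, 0]) rotate([0, atan2(217, 744), 0]) cube([37, 32, 775]);
translate([0, 1162, 0]) rotate([0, atan2(217, 744), 0]) cube([37, 32, 775]);
translate([551, 1162, 0]) mirror([1, 0, 0]) rotate([0, atan2(217, 744), 0]) cube([37, 32, 775]);


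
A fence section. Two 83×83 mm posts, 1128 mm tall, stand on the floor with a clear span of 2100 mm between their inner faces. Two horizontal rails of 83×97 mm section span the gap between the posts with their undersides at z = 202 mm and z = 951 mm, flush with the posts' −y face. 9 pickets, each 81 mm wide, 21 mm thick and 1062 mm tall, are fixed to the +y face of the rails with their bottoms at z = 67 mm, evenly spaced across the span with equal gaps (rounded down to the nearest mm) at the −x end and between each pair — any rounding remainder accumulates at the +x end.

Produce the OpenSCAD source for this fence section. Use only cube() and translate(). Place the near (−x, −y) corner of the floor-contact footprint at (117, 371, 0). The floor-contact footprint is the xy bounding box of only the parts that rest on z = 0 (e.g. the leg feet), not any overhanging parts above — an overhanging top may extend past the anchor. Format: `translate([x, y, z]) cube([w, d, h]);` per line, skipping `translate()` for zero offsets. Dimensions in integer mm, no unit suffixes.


translate([117, 371, 0]) cube([83, 83, 1128]);
translate([2300, 371, 0]) cube([83, 83, 1128]);
translate([200, 371, 202]) cube([2100, 83, 97]);
translate([200, 371, 951]) cube([2100, 83, 97]);
translate([337, 454, 67]) cube([81, 21, 1062]);
translate([555, 454, 67]) cube([81, 21, 1062]);
translate([773, 454, 67]) cube([81, 21, 1062]);
translate([991, 454, 67]) cube([81, 21, 1062]);
translate([1209, 454, 67]) cube([81, 21, 1062]);
translate([1427, 454, 67]) cube([81, 21, 1062]);
translate([1645, 454, 67]) cube([81, 21, 1062]);
translate([1863, 454, 67]) cube([81, 21, 1062]);
translate([2081, 454, 67]) cube([81, 21, 1062]);


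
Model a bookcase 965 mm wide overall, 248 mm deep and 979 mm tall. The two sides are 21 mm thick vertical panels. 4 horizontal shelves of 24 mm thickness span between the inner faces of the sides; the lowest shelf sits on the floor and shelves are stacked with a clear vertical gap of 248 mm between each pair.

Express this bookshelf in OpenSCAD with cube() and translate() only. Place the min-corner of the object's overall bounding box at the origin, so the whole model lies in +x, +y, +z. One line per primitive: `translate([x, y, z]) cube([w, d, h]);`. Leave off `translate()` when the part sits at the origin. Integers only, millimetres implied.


cube([21, 248, 979]);
translate([944, 0, 0]) cube([21, 248, 979]);
translate([21, 0, 0]) cube([923, 248, 24]);
translate([21, 0, 272]) cube([923, 248, 24]);
translate([21, 0, 544]) cube([923, 248, 24]);
translate([21, 0, 816]) cube([923, 248, 24]);


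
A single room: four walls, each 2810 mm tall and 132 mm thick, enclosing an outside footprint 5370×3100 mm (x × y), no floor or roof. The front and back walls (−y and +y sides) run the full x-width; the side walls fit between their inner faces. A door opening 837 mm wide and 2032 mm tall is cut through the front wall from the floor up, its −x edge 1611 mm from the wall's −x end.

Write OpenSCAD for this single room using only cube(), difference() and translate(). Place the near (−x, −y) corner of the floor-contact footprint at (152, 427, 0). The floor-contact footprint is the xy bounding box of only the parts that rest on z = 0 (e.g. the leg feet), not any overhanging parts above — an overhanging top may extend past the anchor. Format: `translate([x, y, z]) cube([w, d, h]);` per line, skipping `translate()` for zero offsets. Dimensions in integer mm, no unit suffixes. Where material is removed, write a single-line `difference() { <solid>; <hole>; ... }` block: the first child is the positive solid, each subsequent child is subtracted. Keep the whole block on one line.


difference() { translate([152, 427, 0]) cube([5370, 132, 2810]); translate([1763, 427, 0]) cube([837, 132, 2032]); }
translate([152, 3395, 0]) cube([5370, 132, 2810]);
translate([152, 559, 0]) cube([132, 2836, 2810]);
translate([5390, 559, 0]) cube([132, 2836, 2810]);


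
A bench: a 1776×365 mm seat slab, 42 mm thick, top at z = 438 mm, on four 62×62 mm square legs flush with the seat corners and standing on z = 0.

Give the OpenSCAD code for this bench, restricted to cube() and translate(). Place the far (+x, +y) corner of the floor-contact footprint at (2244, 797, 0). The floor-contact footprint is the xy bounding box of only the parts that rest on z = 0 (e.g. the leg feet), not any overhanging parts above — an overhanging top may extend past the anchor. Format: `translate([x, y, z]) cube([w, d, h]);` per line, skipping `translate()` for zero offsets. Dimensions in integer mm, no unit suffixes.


translate([468, 432, 396]) cube([1776, 365, 42]);
translate([468, 432, 0]) cube([62, 62, 396]);
translate([468, 735, 0]) cube([62, 62, 396]);
translate([2182, 432, 0]) cube([62, 62, 396]);
translate([2182, 735, 0]) cube([62, 62, 396]);


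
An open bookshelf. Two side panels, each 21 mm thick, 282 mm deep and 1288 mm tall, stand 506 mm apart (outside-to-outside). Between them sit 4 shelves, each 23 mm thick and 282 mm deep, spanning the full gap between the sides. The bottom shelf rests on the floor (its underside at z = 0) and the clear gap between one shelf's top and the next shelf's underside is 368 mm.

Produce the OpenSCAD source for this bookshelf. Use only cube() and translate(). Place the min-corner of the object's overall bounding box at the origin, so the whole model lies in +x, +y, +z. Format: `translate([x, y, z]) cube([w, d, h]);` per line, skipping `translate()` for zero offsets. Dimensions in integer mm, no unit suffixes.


cube([21, 282, 1288]);
translate([485, 0, 0]) cube([21, 282, 1288]);
translate([21, 0, 0]) cube([464, 282, 23]);
translate([21, 0, 391]) cube([464, 282, 23]);
translate([21, 0, 782]) cube([464, 282, 23]);
translate([21, 0, 1173]) cube([464, 282, 23]);


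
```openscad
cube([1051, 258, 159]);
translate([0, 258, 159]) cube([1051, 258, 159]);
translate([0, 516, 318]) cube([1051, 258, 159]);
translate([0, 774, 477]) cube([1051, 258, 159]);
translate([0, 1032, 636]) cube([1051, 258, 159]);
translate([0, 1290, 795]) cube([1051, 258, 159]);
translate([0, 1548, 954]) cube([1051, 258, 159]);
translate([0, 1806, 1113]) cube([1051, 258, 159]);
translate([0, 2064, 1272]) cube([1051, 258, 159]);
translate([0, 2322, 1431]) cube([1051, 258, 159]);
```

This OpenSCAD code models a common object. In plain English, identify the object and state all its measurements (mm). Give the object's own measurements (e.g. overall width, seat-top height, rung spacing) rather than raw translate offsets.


A straight staircase of 10 solid steps. Each step is 1051 mm wide (x), 258 mm deep (y, the going) and 159 mm tall (the rise). The first step rests on the floor; each subsequent step sits one going further in +y and one rise higher in +z, directly behind and above the previous step with no overlap.


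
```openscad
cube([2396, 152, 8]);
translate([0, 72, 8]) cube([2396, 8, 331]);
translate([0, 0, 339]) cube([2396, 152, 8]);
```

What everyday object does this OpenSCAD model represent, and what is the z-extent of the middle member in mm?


An I-beam. The web height is 331 mm.

Two wide flanges with a thin centred web — an I-beam. Overall 347 mm minus two 8 mm flanges gives a web of 347 − 2·8 = 331 mm.


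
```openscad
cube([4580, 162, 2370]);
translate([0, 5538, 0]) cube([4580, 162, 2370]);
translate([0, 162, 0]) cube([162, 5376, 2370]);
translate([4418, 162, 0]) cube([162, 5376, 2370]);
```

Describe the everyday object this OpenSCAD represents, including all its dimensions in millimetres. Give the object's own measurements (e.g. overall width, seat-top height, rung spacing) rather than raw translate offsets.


The wall frame of a small rectangular building: four walls, each 2370 mm tall and 162 mm thick, enclosing a footprint 4580 mm (x) by 5700 mm (y) outside-to-outside, with no floor or roof. The front and back walls (the −y and +y sides) span the full width; the two side walls fit between them.


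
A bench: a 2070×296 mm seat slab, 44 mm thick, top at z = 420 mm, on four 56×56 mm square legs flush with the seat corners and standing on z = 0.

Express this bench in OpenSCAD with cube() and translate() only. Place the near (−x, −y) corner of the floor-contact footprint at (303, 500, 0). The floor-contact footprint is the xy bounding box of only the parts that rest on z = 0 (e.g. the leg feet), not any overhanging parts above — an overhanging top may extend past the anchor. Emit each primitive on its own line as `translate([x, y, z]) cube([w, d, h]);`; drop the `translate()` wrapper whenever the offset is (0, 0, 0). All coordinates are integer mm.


translate([303, 500, 376]) cube([2070, 296, 44]);
translate([303, 500, 0]) cube([56, 56, 376]);
translate([303, 740, 0]) cube([56, 56, 376]);
translate([2317, 500, 0]) cube([56, 56, 376]);
translate([2317, 740, 0]) cube([56, 56, 376]);


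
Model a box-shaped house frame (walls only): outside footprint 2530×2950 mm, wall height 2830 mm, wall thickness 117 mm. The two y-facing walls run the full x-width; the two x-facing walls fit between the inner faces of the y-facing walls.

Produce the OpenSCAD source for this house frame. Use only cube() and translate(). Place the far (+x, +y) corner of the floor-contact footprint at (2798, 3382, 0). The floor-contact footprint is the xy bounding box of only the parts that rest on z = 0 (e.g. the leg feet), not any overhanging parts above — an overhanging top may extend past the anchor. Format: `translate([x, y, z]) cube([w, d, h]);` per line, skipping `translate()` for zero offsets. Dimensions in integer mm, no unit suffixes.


translate([268, 432, 0]) cube([2530, 117, 2830]);
translate([268, 3265, 0]) cube([2530, 117, 2830]);
translate([268, 549, 0]) cube([117, 2716, 2830]);
translate([2681, 549, 0]) cube([117, 2716, 2830]);


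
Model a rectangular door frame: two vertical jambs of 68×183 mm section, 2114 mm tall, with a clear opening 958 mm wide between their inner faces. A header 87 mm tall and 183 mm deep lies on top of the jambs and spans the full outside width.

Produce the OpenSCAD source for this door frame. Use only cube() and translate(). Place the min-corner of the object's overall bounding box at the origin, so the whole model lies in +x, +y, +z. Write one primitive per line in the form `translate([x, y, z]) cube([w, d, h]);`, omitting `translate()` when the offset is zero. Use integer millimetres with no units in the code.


cube([68, 183, 2114]);
translate([1026, 0, 0]) cube([68, 183, 2114]);
translate([0, 0, 2114]) cube([1094, 183, 87]);


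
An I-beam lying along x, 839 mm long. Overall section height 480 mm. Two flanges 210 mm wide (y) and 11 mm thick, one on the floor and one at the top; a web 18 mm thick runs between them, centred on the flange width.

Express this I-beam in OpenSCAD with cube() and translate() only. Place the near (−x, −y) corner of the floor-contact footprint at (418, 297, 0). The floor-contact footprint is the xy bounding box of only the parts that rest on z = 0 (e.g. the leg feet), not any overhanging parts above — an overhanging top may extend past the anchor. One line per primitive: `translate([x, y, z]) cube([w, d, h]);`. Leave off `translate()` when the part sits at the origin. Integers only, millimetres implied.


translate([418, 297, 0]) cube([839, 210, 11]);
translate([418, 393, 11]) cube([839, 18, 458]);
translate([418, 297, 469]) cube([839, 210, 11]);


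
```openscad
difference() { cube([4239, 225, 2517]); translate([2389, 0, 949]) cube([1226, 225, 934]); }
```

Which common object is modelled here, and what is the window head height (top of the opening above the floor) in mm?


A wall with a window opening. The window head height is 1883 mm.

A wall with a rectangular opening subtracted — a window. Sill at z = 949, opening 934 mm tall, so the head is at 949 + 934 = 1883 mm.


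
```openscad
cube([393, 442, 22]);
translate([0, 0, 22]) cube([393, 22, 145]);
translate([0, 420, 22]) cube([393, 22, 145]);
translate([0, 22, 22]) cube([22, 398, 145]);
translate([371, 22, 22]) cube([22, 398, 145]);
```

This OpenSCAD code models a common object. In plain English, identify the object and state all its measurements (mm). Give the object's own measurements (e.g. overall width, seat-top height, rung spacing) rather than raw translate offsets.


An open-topped rectangular box: outside dimensions 393×442×167 mm, with a uniform wall and base thickness of 22 mm. The base is a full 393×442 slab on the floor; four walls sit on top of the base. The front and back walls (the −y and +y sides) span the full width; the two side walls fit between them.


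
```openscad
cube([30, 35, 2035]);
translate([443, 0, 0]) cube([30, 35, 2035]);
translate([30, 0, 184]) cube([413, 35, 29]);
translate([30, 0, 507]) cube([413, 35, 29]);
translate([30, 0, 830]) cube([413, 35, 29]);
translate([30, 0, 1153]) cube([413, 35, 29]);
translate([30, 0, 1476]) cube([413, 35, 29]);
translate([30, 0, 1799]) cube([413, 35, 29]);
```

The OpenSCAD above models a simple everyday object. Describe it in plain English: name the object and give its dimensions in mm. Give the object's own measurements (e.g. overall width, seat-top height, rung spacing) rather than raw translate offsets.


A straight ladder. Two 30×35 mm vertical rails, 2035 mm tall, stand 473 mm apart (outside-to-outside) with their front faces coplanar on the −y side. 6 rungs, each 35 mm deep and 29 mm tall, span between the inner faces of the rails, front faces flush with the rails. The lowest rung's underside is at z = 184 mm and rungs are spaced 323 mm apart (underside to underside).


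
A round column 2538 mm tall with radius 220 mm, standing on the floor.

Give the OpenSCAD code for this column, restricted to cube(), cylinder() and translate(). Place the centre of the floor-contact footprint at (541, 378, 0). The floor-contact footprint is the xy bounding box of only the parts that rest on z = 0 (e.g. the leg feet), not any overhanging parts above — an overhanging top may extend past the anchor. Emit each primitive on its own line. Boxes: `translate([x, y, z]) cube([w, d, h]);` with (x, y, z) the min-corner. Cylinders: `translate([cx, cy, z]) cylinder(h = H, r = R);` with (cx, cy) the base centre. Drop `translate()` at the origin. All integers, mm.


translate([541, 378, 0]) cylinder(h = 2538, r = 220);


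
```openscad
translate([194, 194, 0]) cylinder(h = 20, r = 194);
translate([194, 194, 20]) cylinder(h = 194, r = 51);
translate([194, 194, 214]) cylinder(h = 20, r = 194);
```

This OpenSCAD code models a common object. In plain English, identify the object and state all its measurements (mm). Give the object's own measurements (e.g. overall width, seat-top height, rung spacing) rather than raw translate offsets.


A spool: two coaxial disc flanges of radius 194 mm and thickness 20 mm, joined by a core cylinder of radius 51 mm and height 194 mm. The lower flange rests on z = 0 and the three cylinders share a vertical axis.


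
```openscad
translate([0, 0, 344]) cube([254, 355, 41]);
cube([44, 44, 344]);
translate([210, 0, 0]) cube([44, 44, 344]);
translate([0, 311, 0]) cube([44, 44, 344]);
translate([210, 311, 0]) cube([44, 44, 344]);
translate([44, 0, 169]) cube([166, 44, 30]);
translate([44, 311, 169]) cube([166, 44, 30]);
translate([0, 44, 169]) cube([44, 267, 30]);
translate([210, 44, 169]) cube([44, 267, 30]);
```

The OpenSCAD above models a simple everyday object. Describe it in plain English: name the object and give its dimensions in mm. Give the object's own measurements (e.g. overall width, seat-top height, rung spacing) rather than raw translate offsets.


A four-legged stool. The seat is a 254×355×41 mm slab whose top surface is at z = 385 mm; four square legs, each 44×44 mm in cross-section, run from the floor (z = 0) to the underside of the seat, each flush with a corner of the seat. Four stretchers, 44 mm wide and 30 mm tall, connect adjacent legs with their undersides at z = 169 mm, each running between the inner faces of the legs it joins and aligned with the legs' outer faces on the other axis.


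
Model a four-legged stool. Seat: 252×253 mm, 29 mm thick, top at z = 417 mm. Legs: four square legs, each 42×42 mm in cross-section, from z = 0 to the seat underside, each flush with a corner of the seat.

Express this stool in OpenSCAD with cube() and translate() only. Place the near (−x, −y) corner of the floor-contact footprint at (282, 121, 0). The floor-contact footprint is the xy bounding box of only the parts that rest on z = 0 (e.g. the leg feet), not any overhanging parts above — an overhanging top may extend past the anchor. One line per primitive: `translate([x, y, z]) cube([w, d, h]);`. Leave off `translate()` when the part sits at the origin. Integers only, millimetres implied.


// leg_h = 417 - 29 = 388
translate([282, 121, 388]) cube([252, 253, 29]);
translate([282, 121, 0]) cube([42, 42, 388]);
translate([492, 121, 0]) cube([42, 42, 388]);
translate([282, 332, 0]) cube([42, 42, 388]);
translate([492, 332, 0]) cube([42, 42, 388]);


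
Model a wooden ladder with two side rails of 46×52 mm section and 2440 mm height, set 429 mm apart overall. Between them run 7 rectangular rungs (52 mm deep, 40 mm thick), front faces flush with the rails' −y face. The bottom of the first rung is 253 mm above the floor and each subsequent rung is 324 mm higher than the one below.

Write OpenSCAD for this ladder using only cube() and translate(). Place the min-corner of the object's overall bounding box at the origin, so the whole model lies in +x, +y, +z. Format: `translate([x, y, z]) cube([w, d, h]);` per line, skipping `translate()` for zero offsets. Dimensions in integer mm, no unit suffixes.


cube([46, 52, 2440]);
translate([383, 0, 0]) cube([46, 52, 2440]);
translate([46, 0, 253]) cube([337, 52, 40]);
translate([46, 0, 577]) cube([337, 52, 40]);
translate([46, 0, 901]) cube([337, 52, 40]);
translate([46, 0, 1225]) cube([337, 52, 40]);
translate([46, 0, 1549]) cube([337, 52, 40]);
translate([46, 0, 1873]) cube([337, 52, 40]);
translate([46, 0, 2197]) cube([337, 52, 40]);


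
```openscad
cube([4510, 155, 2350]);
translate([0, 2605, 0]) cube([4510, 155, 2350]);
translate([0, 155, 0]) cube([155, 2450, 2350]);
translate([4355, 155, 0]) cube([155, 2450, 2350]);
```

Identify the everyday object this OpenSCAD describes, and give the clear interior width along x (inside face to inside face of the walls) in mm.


A house (or room) frame. The interior width is 4200 mm.

Four 2350 mm walls enclosing a rectangle with no floor or roof — a room or house frame. Outside width is 4510 mm and wall thickness is 155 mm, so the interior width is 4510 − 2 × 155 = 4200 mm.


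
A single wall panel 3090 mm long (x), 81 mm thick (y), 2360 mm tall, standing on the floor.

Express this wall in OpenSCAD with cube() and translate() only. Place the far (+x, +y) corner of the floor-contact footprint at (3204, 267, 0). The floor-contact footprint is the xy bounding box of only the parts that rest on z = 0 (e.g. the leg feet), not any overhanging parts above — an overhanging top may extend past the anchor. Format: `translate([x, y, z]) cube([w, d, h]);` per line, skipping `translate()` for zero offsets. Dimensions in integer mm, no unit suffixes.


translate([114, 186, 0]) cube([3090, 81, 2360]);


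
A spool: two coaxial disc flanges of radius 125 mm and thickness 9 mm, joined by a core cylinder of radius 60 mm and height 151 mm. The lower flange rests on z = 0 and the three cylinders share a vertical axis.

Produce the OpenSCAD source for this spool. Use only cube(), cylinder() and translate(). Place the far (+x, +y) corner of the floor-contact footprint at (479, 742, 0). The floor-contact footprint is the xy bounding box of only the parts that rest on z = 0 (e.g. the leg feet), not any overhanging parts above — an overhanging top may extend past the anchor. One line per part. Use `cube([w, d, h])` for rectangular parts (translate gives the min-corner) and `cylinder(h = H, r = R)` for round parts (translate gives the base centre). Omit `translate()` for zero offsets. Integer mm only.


translate([354, 617, 0]) cylinder(h = 9, r = 125);
translate([354, 617, 9]) cylinder(h = 151, r = 60);
translate([354, 617, 160]) cylinder(h = 9, r = 125);


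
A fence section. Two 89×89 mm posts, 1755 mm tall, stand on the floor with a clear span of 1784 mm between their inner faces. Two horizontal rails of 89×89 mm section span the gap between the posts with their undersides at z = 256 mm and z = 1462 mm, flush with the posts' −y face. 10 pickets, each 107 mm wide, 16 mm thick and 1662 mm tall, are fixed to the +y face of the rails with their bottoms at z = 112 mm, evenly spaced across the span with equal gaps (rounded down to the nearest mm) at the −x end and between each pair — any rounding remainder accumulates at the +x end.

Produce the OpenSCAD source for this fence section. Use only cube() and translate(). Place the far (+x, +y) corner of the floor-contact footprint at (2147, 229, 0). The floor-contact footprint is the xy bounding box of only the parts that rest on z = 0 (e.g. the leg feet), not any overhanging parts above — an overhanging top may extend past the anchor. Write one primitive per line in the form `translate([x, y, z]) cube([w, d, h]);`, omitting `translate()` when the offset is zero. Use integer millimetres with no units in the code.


translate([185, 140, 0]) cube([89, 89, 1755]);
translate([2058, 140, 0]) cube([89, 89, 1755]);
translate([274, 140, 256]) cube([1784, 89, 89]);
translate([274, 140, 1462]) cube([1784, 89, 89]);
translate([338, 229, 112]) cube([107, 16, 1662]);
translate([509, 229, 112]) cube([107, 16, 1662]);
translate([680, 229, 112]) cube([107, 16, 1662]);
translate([851, 229, 112]) cube([107, 16, 1662]);
translate([1022, 229, 112]) cube([107, 16, 1662]);
translate([1193, 229, 112]) cube([107, 16, 1662]);
translate([1364, 229, 112]) cube([107, 16, 1662]);
translate([1535, 229, 112]) cube([107, 16, 1662]);
translate([1706, 229, 112]) cube([107, 16, 1662]);
translate([1877, 229, 112]) cube([107, 16, 1662]);


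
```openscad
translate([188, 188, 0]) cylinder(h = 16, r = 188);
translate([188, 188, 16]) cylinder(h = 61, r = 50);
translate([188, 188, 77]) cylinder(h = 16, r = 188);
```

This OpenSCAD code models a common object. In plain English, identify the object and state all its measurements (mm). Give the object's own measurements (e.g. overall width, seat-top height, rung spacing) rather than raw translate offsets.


A spool: two coaxial disc flanges of radius 188 mm and thickness 16 mm, joined by a core cylinder of radius 50 mm and height 61 mm. The lower flange rests on z = 0 and the three cylinders share a vertical axis.


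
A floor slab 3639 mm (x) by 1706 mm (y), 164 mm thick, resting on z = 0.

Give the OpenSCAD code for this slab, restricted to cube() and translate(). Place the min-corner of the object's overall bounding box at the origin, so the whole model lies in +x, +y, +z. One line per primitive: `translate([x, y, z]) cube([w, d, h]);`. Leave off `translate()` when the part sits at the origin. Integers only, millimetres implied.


cube([3639, 1706, 164]);


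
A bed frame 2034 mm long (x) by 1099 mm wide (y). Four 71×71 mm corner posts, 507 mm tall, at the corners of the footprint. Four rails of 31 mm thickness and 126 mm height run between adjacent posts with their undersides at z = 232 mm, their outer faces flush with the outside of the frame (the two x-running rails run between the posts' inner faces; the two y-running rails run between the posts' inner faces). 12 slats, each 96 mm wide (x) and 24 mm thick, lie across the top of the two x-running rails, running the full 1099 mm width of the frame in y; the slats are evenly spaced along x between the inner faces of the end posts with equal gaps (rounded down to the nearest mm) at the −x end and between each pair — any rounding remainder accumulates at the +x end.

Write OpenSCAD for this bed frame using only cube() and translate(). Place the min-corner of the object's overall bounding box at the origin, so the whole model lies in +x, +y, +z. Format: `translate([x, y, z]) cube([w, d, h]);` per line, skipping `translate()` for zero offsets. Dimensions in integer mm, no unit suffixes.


cube([71, 71, 507]);
translate([0, 1028, 0]) cube([71, 71, 507]);
translate([1963, 0, 0]) cube([71, 71, 507]);
translate([1963, 1028, 0]) cube([71, 71, 507]);
translate([71, 0, 232]) cube([1892, 31, 126]);
translate([71, 1068, 232]) cube([1892, 31, 126]);
translate([0, 71, 232]) cube([31, 957, 126]);
translate([2003, 71, 232]) cube([31, 957, 126]);
translate([127, 0, 358]) cube([96, 1099, 24]);
translate([279, 0, 358]) cube([96, 1099, 24]);
translate([431, 0, 358]) cube([96, 1099, 24]);
translate([583, 0, 358]) cube([96, 1099, 24]);
translate([735, 0, 358]) cube([96, 1099, 24]);
translate([887, 0, 358]) cube([96, 1099, 24]);
translate([1039, 0, 358]) cube([96, 1099, 24]);
translate([1191, 0, 358]) cube([96, 1099, 24]);
translate([1343, 0, 358]) cube([96, 1099, 24]);
translate([1495, 0, 358]) cube([96, 1099, 24]);
translate([1647, 0, 358]) cube([96, 1099, 24]);
translate([1799, 0, 358]) cube([96, 1099, 24]);
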